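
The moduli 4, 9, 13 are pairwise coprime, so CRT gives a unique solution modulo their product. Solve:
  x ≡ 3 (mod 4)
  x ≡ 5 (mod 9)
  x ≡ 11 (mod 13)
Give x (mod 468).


Moduli 4, 9, 13 are pairwise coprime; by CRT there is a unique solution modulo M = 4 · 9 · 13 = 468.
Solve pairwise, accumulating the modulus:
  Start with x ≡ 3 (mod 4).
  Combine with x ≡ 5 (mod 9): since gcd(4, 9) = 1, we get a unique residue mod 36.
    Write x = 3 + 4·t and substitute into x ≡ 5 (mod 9): 4·t ≡ 5 − 3 = 2 (mod 9).
    The inverse of 4 mod 9 is 7 (since 4·7 = 28 = 3·9 + 1), so t ≡ 7·2 = 14 ≡ 5 (mod 9).
    Then x = 3 + 4·5 = 23, valid modulo lcm(4, 9) = 36: x ≡ 23 (mod 36).
  Combine with x ≡ 11 (mod 13): since gcd(36, 13) = 1, we get a unique residue mod 468.
    Write x = 23 + 36·t and substitute into x ≡ 11 (mod 13): 36·t ≡ 11 − 23 = -12 (mod 13).
    Reduce coefficients mod 13: 10·t ≡ 1 (mod 13).
    The inverse of 10 mod 13 is 4 (since 10·4 = 40 = 3·13 + 1), so t ≡ 4·1 = 4 ≡ 4 (mod 13).
    Then x = 23 + 36·4 = 167, valid modulo lcm(36, 13) = 468: x ≡ 167 (mod 468).
Verify: 167 mod 4 = 3 ✓, 167 mod 9 = 5 ✓, 167 mod 13 = 11 ✓.

x ≡ 167 (mod 468).


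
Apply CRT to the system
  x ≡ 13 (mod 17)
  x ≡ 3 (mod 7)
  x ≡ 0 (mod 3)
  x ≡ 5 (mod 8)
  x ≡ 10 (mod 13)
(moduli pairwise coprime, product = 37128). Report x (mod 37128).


Product of moduli M = 17 · 7 · 3 · 8 · 13 = 37128.
Merge one congruence at a time:
  Start: x ≡ 13 (mod 17).
  Combine with x ≡ 3 (mod 7); new modulus lcm = 119.
    Write x = 13 + 17·t and substitute into x ≡ 3 (mod 7): 17·t ≡ 3 − 13 = -10 (mod 7).
    Reduce coefficients mod 7: 3·t ≡ 4 (mod 7).
    The inverse of 3 mod 7 is 5 (since 3·5 = 15 = 2·7 + 1), so t ≡ 5·4 = 20 ≡ 6 (mod 7).
    Then x = 13 + 17·6 = 115, valid modulo lcm(17, 7) = 119: x ≡ 115 (mod 119).
  Combine with x ≡ 0 (mod 3); new modulus lcm = 357.
    Write x = 115 + 119·t and substitute into x ≡ 0 (mod 3): 119·t ≡ 0 − 115 = -115 (mod 3).
    Reduce coefficients mod 3: 2·t ≡ 2 (mod 3).
    The inverse of 2 mod 3 is 2 (since 2·2 = 4 = 1·3 + 1), so t ≡ 2·2 = 4 ≡ 1 (mod 3).
    Then x = 115 + 119·1 = 234, valid modulo lcm(119, 3) = 357: x ≡ 234 (mod 357).
  Combine with x ≡ 5 (mod 8); new modulus lcm = 2856.
    Write x = 234 + 357·t and substitute into x ≡ 5 (mod 8): 357·t ≡ 5 − 234 = -229 (mod 8).
    Reduce coefficients mod 8: 5·t ≡ 3 (mod 8).
    The inverse of 5 mod 8 is 5 (since 5·5 = 25 = 3·8 + 1), so t ≡ 5·3 = 15 ≡ 7 (mod 8).
    Then x = 234 + 357·7 = 2733, valid modulo lcm(357, 8) = 2856: x ≡ 2733 (mod 2856).
  Combine with x ≡ 10 (mod 13); new modulus lcm = 37128.
    Write x = 2733 + 2856·t and substitute into x ≡ 10 (mod 13): 2856·t ≡ 10 − 2733 = -2723 (mod 13).
    Reduce coefficients mod 13: 9·t ≡ 7 (mod 13).
    The inverse of 9 mod 13 is 3 (since 9·3 = 27 = 2·13 + 1), so t ≡ 3·7 = 21 ≡ 8 (mod 13).
    Then x = 2733 + 2856·8 = 25581, valid modulo lcm(2856, 13) = 37128: x ≡ 25581 (mod 37128).
Verify against each original: 25581 mod 17 = 13, 25581 mod 7 = 3, 25581 mod 3 = 0, 25581 mod 8 = 5, 25581 mod 13 = 10.

x ≡ 25581 (mod 37128).


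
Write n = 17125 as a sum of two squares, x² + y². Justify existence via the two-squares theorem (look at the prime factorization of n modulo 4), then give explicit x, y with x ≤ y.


Step 1: Factor n = 17125 = 5^3 · 137.
Step 2: Check the mod-4 condition on each prime factor: 5 ≡ 1 (mod 4), exponent 3; 137 ≡ 1 (mod 4), exponent 1.
All primes ≡ 3 (mod 4) appear to even exponent (or don't appear), so by the two-squares theorem n IS expressible as a sum of two squares.
Step 3: Build a representation. Group n = k² · m with k = 5 and m = 5 · 137 = 685 (a product of primes ≡ 1 (mod 4)); a representation of m scales to one of n via (k·x)² + (k·y)² = k²(x² + y²). Each prime p ≡ 1 (mod 4) is itself a sum of two squares; find a² by testing p − a² for a perfect square:
  5: 5 − 1² = 4 = 2² ⇒ 5 = 1² + 2².
  137: 137 − 1² = 136, 137 − 2² = 133, 137 − 3² = 128, 137 − 4² = 121 = 11² ⇒ 137 = 4² + 11².
  Combine using the Brahmagupta–Fibonacci identity (a² + b²)(c² + d²) = (ac − bd)² + (ad + bc)² = (ac + bd)² + (ad − bc)²:
  5 · 137 = 685: from (1² + 2²)(4² + 11²), take (1·4 − 2·11, 1·11 + 2·4) = (4 − 22, 11 + 8) = (-18, 19); dropping signs (only squares matter) gives (18, 19); check 18² + 19² = 324 + 361 = 685 ✓.
  Scale by k = 5: (5·18, 5·19) = (90, 95).
Step 4: Order so x ≤ y and verify: 90² + 95² = 8100 + 9025 = 17125 = n. ✓

n = 17125 = 90² + 95² (one valid representation with x ≤ y).


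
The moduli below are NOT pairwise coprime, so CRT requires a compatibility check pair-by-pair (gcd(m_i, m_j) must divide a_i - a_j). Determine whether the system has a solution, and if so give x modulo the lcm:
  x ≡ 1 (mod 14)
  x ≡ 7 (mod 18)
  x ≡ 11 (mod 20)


Moduli 14, 18, 20 are not pairwise coprime, so CRT works modulo lcm(m_i) when all pairwise compatibility conditions hold.
Pairwise compatibility: gcd(m_i, m_j) must divide a_i - a_j for every pair.
Merge one congruence at a time:
  Start: x ≡ 1 (mod 14).
  Combine with x ≡ 7 (mod 18): gcd(14, 18) = 2; 7 - 1 = 6, which IS divisible by 2, so compatible.
    Write x = 1 + 14·t and substitute into x ≡ 7 (mod 18): 14·t ≡ 7 − 1 = 6 (mod 18).
    Divide the congruence (and modulus) by g = 2: 7·t ≡ 3 (mod 9).
    The inverse of 7 mod 9 is 4 (since 7·4 = 28 = 3·9 + 1), so t ≡ 4·3 = 12 ≡ 3 (mod 9).
    Then x = 1 + 14·3 = 43, valid modulo lcm(14, 18) = 126: x ≡ 43 (mod 126).
  Combine with x ≡ 11 (mod 20): gcd(126, 20) = 2; 11 - 43 = -32, which IS divisible by 2, so compatible.
    Write x = 43 + 126·t and substitute into x ≡ 11 (mod 20): 126·t ≡ 11 − 43 = -32 (mod 20).
    Divide the congruence (and modulus) by g = 2: 63·t ≡ -16 (mod 10).
    Reduce coefficients mod 10: 3·t ≡ 4 (mod 10).
    The inverse of 3 mod 10 is 7 (since 3·7 = 21 = 2·10 + 1), so t ≡ 7·4 = 28 ≡ 8 (mod 10).
    Then x = 43 + 126·8 = 1051, valid modulo lcm(126, 20) = 1260: x ≡ 1051 (mod 1260).
Verify: 1051 mod 14 = 1, 1051 mod 18 = 7, 1051 mod 20 = 11.

x ≡ 1051 (mod 1260).


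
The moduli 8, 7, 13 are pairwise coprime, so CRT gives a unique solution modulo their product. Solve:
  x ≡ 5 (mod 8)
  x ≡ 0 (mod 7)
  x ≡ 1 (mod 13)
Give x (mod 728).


Moduli 8, 7, 13 are pairwise coprime; by CRT there is a unique solution modulo M = 8 · 7 · 13 = 728.
Solve pairwise, accumulating the modulus:
  Start with x ≡ 5 (mod 8).
  Combine with x ≡ 0 (mod 7): since gcd(8, 7) = 1, we get a unique residue mod 56.
    Write x = 5 + 8·t and substitute into x ≡ 0 (mod 7): 8·t ≡ 0 − 5 = -5 (mod 7).
    Reduce coefficients mod 7: 1·t ≡ 2 (mod 7).
    So t ≡ 2 (mod 7).
    Then x = 5 + 8·2 = 21, valid modulo lcm(8, 7) = 56: x ≡ 21 (mod 56).
  Combine with x ≡ 1 (mod 13): since gcd(56, 13) = 1, we get a unique residue mod 728.
    Write x = 21 + 56·t and substitute into x ≡ 1 (mod 13): 56·t ≡ 1 − 21 = -20 (mod 13).
    Reduce coefficients mod 13: 4·t ≡ 6 (mod 13).
    The inverse of 4 mod 13 is 10 (since 4·10 = 40 = 3·13 + 1), so t ≡ 10·6 = 60 ≡ 8 (mod 13).
    Then x = 21 + 56·8 = 469, valid modulo lcm(56, 13) = 728: x ≡ 469 (mod 728).
Verify: 469 mod 8 = 5 ✓, 469 mod 7 = 0 ✓, 469 mod 13 = 1 ✓.

x ≡ 469 (mod 728).


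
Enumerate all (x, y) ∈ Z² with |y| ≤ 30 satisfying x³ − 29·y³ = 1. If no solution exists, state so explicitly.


The equation is x³ - 29y³ = 1. For fixed y, x³ = 29·y³ + 1, so a solution requires the RHS to be a perfect cube.
Strategy: iterate y from -30 to 30, compute RHS = 29·y³ + 1, and check whether it is a (positive or negative) perfect cube.
Check small values of y:
  y = 0: RHS = 1 = (1)³ ⇒ x = 1 works.
  y = 1: RHS = 30 is not a perfect cube.
  y = -1: RHS = -28 is not a perfect cube.
  y = 2: RHS = 233 is not a perfect cube.
  y = -2: RHS = -231 is not a perfect cube.
  y = 3: RHS = 784 is not a perfect cube.
  y = -3: RHS = -782 is not a perfect cube.
Continuing the search up to |y| = 30 finds no further solutions beyond those listed.
Collected solutions: (1, 0).

Solutions (with |y| ≤ 30): (1, 0).


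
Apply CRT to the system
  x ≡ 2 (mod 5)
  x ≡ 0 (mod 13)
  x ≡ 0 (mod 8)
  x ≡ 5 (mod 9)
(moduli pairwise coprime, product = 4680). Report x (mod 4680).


Product of moduli M = 5 · 13 · 8 · 9 = 4680.
Merge one congruence at a time:
  Start: x ≡ 2 (mod 5).
  Combine with x ≡ 0 (mod 13); new modulus lcm = 65.
    Write x = 2 + 5·t and substitute into x ≡ 0 (mod 13): 5·t ≡ 0 − 2 = -2 (mod 13).
    Reduce coefficients mod 13: 5·t ≡ 11 (mod 13).
    The inverse of 5 mod 13 is 8 (since 5·8 = 40 = 3·13 + 1), so t ≡ 8·11 = 88 ≡ 10 (mod 13).
    Then x = 2 + 5·10 = 52, valid modulo lcm(5, 13) = 65: x ≡ 52 (mod 65).
  Combine with x ≡ 0 (mod 8); new modulus lcm = 520.
    Write x = 52 + 65·t and substitute into x ≡ 0 (mod 8): 65·t ≡ 0 − 52 = -52 (mod 8).
    Reduce coefficients mod 8: 1·t ≡ 4 (mod 8).
    So t ≡ 4 (mod 8).
    Then x = 52 + 65·4 = 312, valid modulo lcm(65, 8) = 520: x ≡ 312 (mod 520).
  Combine with x ≡ 5 (mod 9); new modulus lcm = 4680.
    Write x = 312 + 520·t and substitute into x ≡ 5 (mod 9): 520·t ≡ 5 − 312 = -307 (mod 9).
    Reduce coefficients mod 9: 7·t ≡ 8 (mod 9).
    The inverse of 7 mod 9 is 4 (since 7·4 = 28 = 3·9 + 1), so t ≡ 4·8 = 32 ≡ 5 (mod 9).
    Then x = 312 + 520·5 = 2912, valid modulo lcm(520, 9) = 4680: x ≡ 2912 (mod 4680).
Verify against each original: 2912 mod 5 = 2, 2912 mod 13 = 0, 2912 mod 8 = 0, 2912 mod 9 = 5.

x ≡ 2912 (mod 4680).


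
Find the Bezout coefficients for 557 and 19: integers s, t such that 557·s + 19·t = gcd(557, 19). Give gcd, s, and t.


Euclidean algorithm on (557, 19) — divide until remainder is 0:
  557 = 29 · 19 + 6
  19 = 3 · 6 + 1
  6 = 6 · 1 + 0
gcd(557, 19) = 1.
Track Bezout coefficients alongside the remainders: start with r₀ = 557 = a·1 + b·0 (s = 1, t = 0) and r₁ = 19 = a·0 + b·1 (s = 0, t = 1); each new remainder r_{k+1} = r_{k-1} − q_k·r_k inherits s_{k+1} = s_{k-1} − q_k·s_k, t_{k+1} = t_{k-1} − q_k·t_k, so r_k = a·s_k + b·t_k at every step:
  q = 29: r = 6, s = 1 − 29·0 = 1, t = 0 − 29·1 = -29  (check: 557·1 + 19·(-29) = 6)
  q = 3: r = 1, s = 0 − 3·1 = -3, t = 1 − 3·(-29) = 88  (check: 557·(-3) + 19·88 = 1)
The row with r = 1 (the gcd) gives the Bezout coefficients s = -3, t = 88.
Result: 557 · (-3) + 19 · (88) = 1.

gcd(557, 19) = 1; s = -3, t = 88 (check: 557·(-3) + 19·88 = 1).


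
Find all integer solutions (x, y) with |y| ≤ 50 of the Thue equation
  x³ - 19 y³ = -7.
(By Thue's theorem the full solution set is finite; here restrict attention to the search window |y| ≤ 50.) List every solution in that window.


The equation is x³ - 19y³ = -7. For fixed y, x³ = 19·y³ − 7, so a solution requires the RHS to be a perfect cube.
Strategy: iterate y from -50 to 50, compute RHS = 19·y³ − 7, and check whether it is a (positive or negative) perfect cube.
Check small values of y:
  y = 0: RHS = -7 is not a perfect cube.
  y = 1: RHS = 12 is not a perfect cube.
  y = -1: RHS = -26 is not a perfect cube.
  y = 2: RHS = 145 is not a perfect cube.
  y = -2: RHS = -159 is not a perfect cube.
  y = 3: RHS = 506 is not a perfect cube.
  y = -3: RHS = -520 is not a perfect cube.
Continuing the search up to |y| = 50 finds no solutions either.
No (x, y) in the scanned range satisfies the equation.

No integer solutions with |y| ≤ 50.


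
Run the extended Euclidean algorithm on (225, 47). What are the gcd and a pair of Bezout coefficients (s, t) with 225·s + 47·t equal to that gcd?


Euclidean algorithm on (225, 47) — divide until remainder is 0:
  225 = 4 · 47 + 37
  47 = 1 · 37 + 10
  37 = 3 · 10 + 7
  10 = 1 · 7 + 3
  7 = 2 · 3 + 1
  3 = 3 · 1 + 0
gcd(225, 47) = 1.
Track Bezout coefficients alongside the remainders: start with r₀ = 225 = a·1 + b·0 (s = 1, t = 0) and r₁ = 47 = a·0 + b·1 (s = 0, t = 1); each new remainder r_{k+1} = r_{k-1} − q_k·r_k inherits s_{k+1} = s_{k-1} − q_k·s_k, t_{k+1} = t_{k-1} − q_k·t_k, so r_k = a·s_k + b·t_k at every step:
  q = 4: r = 37, s = 1 − 4·0 = 1, t = 0 − 4·1 = -4  (check: 225·1 + 47·(-4) = 37)
  q = 1: r = 10, s = 0 − 1·1 = -1, t = 1 − 1·(-4) = 5  (check: 225·(-1) + 47·5 = 10)
  q = 3: r = 7, s = 1 − 3·(-1) = 4, t = -4 − 3·5 = -19  (check: 225·4 + 47·(-19) = 7)
  q = 1: r = 3, s = -1 − 1·4 = -5, t = 5 − 1·(-19) = 24  (check: 225·(-5) + 47·24 = 3)
  q = 2: r = 1, s = 4 − 2·(-5) = 14, t = -19 − 2·24 = -67  (check: 225·14 + 47·(-67) = 1)
The row with r = 1 (the gcd) gives the Bezout coefficients s = 14, t = -67.
Result: 225 · (14) + 47 · (-67) = 1.

gcd(225, 47) = 1; s = 14, t = -67 (check: 225·14 + 47·(-67) = 1).


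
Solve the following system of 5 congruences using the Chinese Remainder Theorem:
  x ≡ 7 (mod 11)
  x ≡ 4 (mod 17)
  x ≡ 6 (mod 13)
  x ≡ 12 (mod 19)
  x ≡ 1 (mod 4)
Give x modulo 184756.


Product of moduli M = 11 · 17 · 13 · 19 · 4 = 184756.
Merge one congruence at a time:
  Start: x ≡ 7 (mod 11).
  Combine with x ≡ 4 (mod 17); new modulus lcm = 187.
    Write x = 7 + 11·t and substitute into x ≡ 4 (mod 17): 11·t ≡ 4 − 7 = -3 (mod 17).
    Reduce coefficients mod 17: 11·t ≡ 14 (mod 17).
    The inverse of 11 mod 17 is 14 (since 11·14 = 154 = 9·17 + 1), so t ≡ 14·14 = 196 ≡ 9 (mod 17).
    Then x = 7 + 11·9 = 106, valid modulo lcm(11, 17) = 187: x ≡ 106 (mod 187).
  Combine with x ≡ 6 (mod 13); new modulus lcm = 2431.
    Write x = 106 + 187·t and substitute into x ≡ 6 (mod 13): 187·t ≡ 6 − 106 = -100 (mod 13).
    Reduce coefficients mod 13: 5·t ≡ 4 (mod 13).
    The inverse of 5 mod 13 is 8 (since 5·8 = 40 = 3·13 + 1), so t ≡ 8·4 = 32 ≡ 6 (mod 13).
    Then x = 106 + 187·6 = 1228, valid modulo lcm(187, 13) = 2431: x ≡ 1228 (mod 2431).
  Combine with x ≡ 12 (mod 19); new modulus lcm = 46189.
    Write x = 1228 + 2431·t and substitute into x ≡ 12 (mod 19): 2431·t ≡ 12 − 1228 = -1216 (mod 19).
    Reduce coefficients mod 19: 18·t ≡ 0 (mod 19).
    The inverse of 18 mod 19 is 18 (since 18·18 = 324 = 17·19 + 1), so t ≡ 18·0 = 0 ≡ 0 (mod 19).
    Then x = 1228 + 2431·0 = 1228, valid modulo lcm(2431, 19) = 46189: x ≡ 1228 (mod 46189).
  Combine with x ≡ 1 (mod 4); new modulus lcm = 184756.
    Write x = 1228 + 46189·t and substitute into x ≡ 1 (mod 4): 46189·t ≡ 1 − 1228 = -1227 (mod 4).
    Reduce coefficients mod 4: 1·t ≡ 1 (mod 4).
    So t ≡ 1 (mod 4).
    Then x = 1228 + 46189·1 = 47417, valid modulo lcm(46189, 4) = 184756: x ≡ 47417 (mod 184756).
Verify against each original: 47417 mod 11 = 7, 47417 mod 17 = 4, 47417 mod 13 = 6, 47417 mod 19 = 12, 47417 mod 4 = 1.

x ≡ 47417 (mod 184756).


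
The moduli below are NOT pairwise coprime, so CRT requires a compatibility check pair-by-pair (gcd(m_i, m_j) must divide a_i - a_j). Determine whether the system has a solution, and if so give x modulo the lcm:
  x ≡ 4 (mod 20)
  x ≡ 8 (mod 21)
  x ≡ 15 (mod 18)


Moduli 20, 21, 18 are not pairwise coprime, so CRT works modulo lcm(m_i) when all pairwise compatibility conditions hold.
Pairwise compatibility: gcd(m_i, m_j) must divide a_i - a_j for every pair.
Merge one congruence at a time:
  Start: x ≡ 4 (mod 20).
  Combine with x ≡ 8 (mod 21): gcd(20, 21) = 1; 8 - 4 = 4, which IS divisible by 1, so compatible.
    Write x = 4 + 20·t and substitute into x ≡ 8 (mod 21): 20·t ≡ 8 − 4 = 4 (mod 21).
    The inverse of 20 mod 21 is 20 (since 20·20 = 400 = 19·21 + 1), so t ≡ 20·4 = 80 ≡ 17 (mod 21).
    Then x = 4 + 20·17 = 344, valid modulo lcm(20, 21) = 420: x ≡ 344 (mod 420).
  Combine with x ≡ 15 (mod 18): gcd(420, 18) = 6, and 15 - 344 = -329 is NOT divisible by 6.
    ⇒ system is inconsistent (no integer solution).

No solution (the system is inconsistent).


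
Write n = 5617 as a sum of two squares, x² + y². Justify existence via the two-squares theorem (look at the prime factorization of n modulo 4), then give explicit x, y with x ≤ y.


Step 1: Factor n = 5617 = 41 · 137.
Step 2: Check the mod-4 condition on each prime factor: 41 ≡ 1 (mod 4), exponent 1; 137 ≡ 1 (mod 4), exponent 1.
All primes ≡ 3 (mod 4) appear to even exponent (or don't appear), so by the two-squares theorem n IS expressible as a sum of two squares.
Step 3: Build a representation. Here n = 41 · 137 is a product of primes ≡ 1 (mod 4). Each prime p ≡ 1 (mod 4) is itself a sum of two squares; find a² by testing p − a² for a perfect square:
  41: 41 − 1² = 40, 41 − 2² = 37, 41 − 3² = 32, 41 − 4² = 25 = 5² ⇒ 41 = 4² + 5².
  137: 137 − 1² = 136, 137 − 2² = 133, 137 − 3² = 128, 137 − 4² = 121 = 11² ⇒ 137 = 4² + 11².
  Combine using the Brahmagupta–Fibonacci identity (a² + b²)(c² + d²) = (ac − bd)² + (ad + bc)² = (ac + bd)² + (ad − bc)²:
  41 · 137 = 5617: from (4² + 5²)(4² + 11²), take (4·4 − 5·11, 4·11 + 5·4) = (16 − 55, 44 + 20) = (-39, 64); dropping signs (only squares matter) gives (39, 64); check 39² + 64² = 1521 + 4096 = 5617 ✓.
Step 4: Order so x ≤ y and verify: 39² + 64² = 1521 + 4096 = 5617 = n. ✓

n = 5617 = 39² + 64² (one valid representation with x ≤ y).


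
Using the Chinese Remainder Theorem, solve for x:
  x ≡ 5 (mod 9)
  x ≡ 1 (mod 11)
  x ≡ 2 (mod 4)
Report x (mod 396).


Moduli 9, 11, 4 are pairwise coprime; by CRT there is a unique solution modulo M = 9 · 11 · 4 = 396.
Solve pairwise, accumulating the modulus:
  Start with x ≡ 5 (mod 9).
  Combine with x ≡ 1 (mod 11): since gcd(9, 11) = 1, we get a unique residue mod 99.
    Write x = 5 + 9·t and substitute into x ≡ 1 (mod 11): 9·t ≡ 1 − 5 = -4 (mod 11).
    Reduce coefficients mod 11: 9·t ≡ 7 (mod 11).
    The inverse of 9 mod 11 is 5 (since 9·5 = 45 = 4·11 + 1), so t ≡ 5·7 = 35 ≡ 2 (mod 11).
    Then x = 5 + 9·2 = 23, valid modulo lcm(9, 11) = 99: x ≡ 23 (mod 99).
  Combine with x ≡ 2 (mod 4): since gcd(99, 4) = 1, we get a unique residue mod 396.
    Write x = 23 + 99·t and substitute into x ≡ 2 (mod 4): 99·t ≡ 2 − 23 = -21 (mod 4).
    Reduce coefficients mod 4: 3·t ≡ 3 (mod 4).
    The inverse of 3 mod 4 is 3 (since 3·3 = 9 = 2·4 + 1), so t ≡ 3·3 = 9 ≡ 1 (mod 4).
    Then x = 23 + 99·1 = 122, valid modulo lcm(99, 4) = 396: x ≡ 122 (mod 396).
Verify: 122 mod 9 = 5 ✓, 122 mod 11 = 1 ✓, 122 mod 4 = 2 ✓.

x ≡ 122 (mod 396).


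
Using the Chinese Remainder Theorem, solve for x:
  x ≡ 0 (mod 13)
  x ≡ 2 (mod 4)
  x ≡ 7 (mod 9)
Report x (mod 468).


Moduli 13, 4, 9 are pairwise coprime; by CRT there is a unique solution modulo M = 13 · 4 · 9 = 468.
Solve pairwise, accumulating the modulus:
  Start with x ≡ 0 (mod 13).
  Combine with x ≡ 2 (mod 4): since gcd(13, 4) = 1, we get a unique residue mod 52.
    Write x = 0 + 13·t and substitute into x ≡ 2 (mod 4): 13·t ≡ 2 − 0 = 2 (mod 4).
    Reduce coefficients mod 4: 1·t ≡ 2 (mod 4).
    So t ≡ 2 (mod 4).
    Then x = 0 + 13·2 = 26, valid modulo lcm(13, 4) = 52: x ≡ 26 (mod 52).
  Combine with x ≡ 7 (mod 9): since gcd(52, 9) = 1, we get a unique residue mod 468.
    Write x = 26 + 52·t and substitute into x ≡ 7 (mod 9): 52·t ≡ 7 − 26 = -19 (mod 9).
    Reduce coefficients mod 9: 7·t ≡ 8 (mod 9).
    The inverse of 7 mod 9 is 4 (since 7·4 = 28 = 3·9 + 1), so t ≡ 4·8 = 32 ≡ 5 (mod 9).
    Then x = 26 + 52·5 = 286, valid modulo lcm(52, 9) = 468: x ≡ 286 (mod 468).
Verify: 286 mod 13 = 0 ✓, 286 mod 4 = 2 ✓, 286 mod 9 = 7 ✓.

x ≡ 286 (mod 468).


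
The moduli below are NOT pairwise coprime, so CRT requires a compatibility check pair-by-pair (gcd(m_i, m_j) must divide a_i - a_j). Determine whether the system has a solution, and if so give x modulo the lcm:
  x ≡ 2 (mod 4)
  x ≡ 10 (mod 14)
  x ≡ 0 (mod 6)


Moduli 4, 14, 6 are not pairwise coprime, so CRT works modulo lcm(m_i) when all pairwise compatibility conditions hold.
Pairwise compatibility: gcd(m_i, m_j) must divide a_i - a_j for every pair.
Merge one congruence at a time:
  Start: x ≡ 2 (mod 4).
  Combine with x ≡ 10 (mod 14): gcd(4, 14) = 2; 10 - 2 = 8, which IS divisible by 2, so compatible.
    Write x = 2 + 4·t and substitute into x ≡ 10 (mod 14): 4·t ≡ 10 − 2 = 8 (mod 14).
    Divide the congruence (and modulus) by g = 2: 2·t ≡ 4 (mod 7).
    The inverse of 2 mod 7 is 4 (since 2·4 = 8 = 1·7 + 1), so t ≡ 4·4 = 16 ≡ 2 (mod 7).
    Then x = 2 + 4·2 = 10, valid modulo lcm(4, 14) = 28: x ≡ 10 (mod 28).
  Combine with x ≡ 0 (mod 6): gcd(28, 6) = 2; 0 - 10 = -10, which IS divisible by 2, so compatible.
    Write x = 10 + 28·t and substitute into x ≡ 0 (mod 6): 28·t ≡ 0 − 10 = -10 (mod 6).
    Divide the congruence (and modulus) by g = 2: 14·t ≡ -5 (mod 3).
    Reduce coefficients mod 3: 2·t ≡ 1 (mod 3).
    The inverse of 2 mod 3 is 2 (since 2·2 = 4 = 1·3 + 1), so t ≡ 2·1 = 2 ≡ 2 (mod 3).
    Then x = 10 + 28·2 = 66, valid modulo lcm(28, 6) = 84: x ≡ 66 (mod 84).
Verify: 66 mod 4 = 2, 66 mod 14 = 10, 66 mod 6 = 0.

x ≡ 66 (mod 84).


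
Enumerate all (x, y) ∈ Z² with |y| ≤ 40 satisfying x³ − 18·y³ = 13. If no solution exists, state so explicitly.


The equation is x³ - 18y³ = 13. For fixed y, x³ = 18·y³ + 13, so a solution requires the RHS to be a perfect cube.
Strategy: iterate y from -40 to 40, compute RHS = 18·y³ + 13, and check whether it is a (positive or negative) perfect cube.
Check small values of y:
  y = 0: RHS = 13 is not a perfect cube.
  y = 1: RHS = 31 is not a perfect cube.
  y = -1: RHS = -5 is not a perfect cube.
  y = 2: RHS = 157 is not a perfect cube.
  y = -2: RHS = -131 is not a perfect cube.
  y = 3: RHS = 499 is not a perfect cube.
  y = -3: RHS = -473 is not a perfect cube.
Continuing the search up to |y| = 40 finds no solutions either.
No (x, y) in the scanned range satisfies the equation.

No integer solutions with |y| ≤ 40.


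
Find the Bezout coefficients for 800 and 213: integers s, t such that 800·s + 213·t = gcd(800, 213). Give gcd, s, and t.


Euclidean algorithm on (800, 213) — divide until remainder is 0:
  800 = 3 · 213 + 161
  213 = 1 · 161 + 52
  161 = 3 · 52 + 5
  52 = 10 · 5 + 2
  5 = 2 · 2 + 1
  2 = 2 · 1 + 0
gcd(800, 213) = 1.
Track Bezout coefficients alongside the remainders: start with r₀ = 800 = a·1 + b·0 (s = 1, t = 0) and r₁ = 213 = a·0 + b·1 (s = 0, t = 1); each new remainder r_{k+1} = r_{k-1} − q_k·r_k inherits s_{k+1} = s_{k-1} − q_k·s_k, t_{k+1} = t_{k-1} − q_k·t_k, so r_k = a·s_k + b·t_k at every step:
  q = 3: r = 161, s = 1 − 3·0 = 1, t = 0 − 3·1 = -3  (check: 800·1 + 213·(-3) = 161)
  q = 1: r = 52, s = 0 − 1·1 = -1, t = 1 − 1·(-3) = 4  (check: 800·(-1) + 213·4 = 52)
  q = 3: r = 5, s = 1 − 3·(-1) = 4, t = -3 − 3·4 = -15  (check: 800·4 + 213·(-15) = 5)
  q = 10: r = 2, s = -1 − 10·4 = -41, t = 4 − 10·(-15) = 154  (check: 800·(-41) + 213·154 = 2)
  q = 2: r = 1, s = 4 − 2·(-41) = 86, t = -15 − 2·154 = -323  (check: 800·86 + 213·(-323) = 1)
The row with r = 1 (the gcd) gives the Bezout coefficients s = 86, t = -323.
Result: 800 · (86) + 213 · (-323) = 1.

gcd(800, 213) = 1; s = 86, t = -323 (check: 800·86 + 213·(-323) = 1).


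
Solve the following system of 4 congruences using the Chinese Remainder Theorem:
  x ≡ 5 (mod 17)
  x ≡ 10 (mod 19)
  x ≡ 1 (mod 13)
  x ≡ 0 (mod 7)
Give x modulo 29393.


Product of moduli M = 17 · 19 · 13 · 7 = 29393.
Merge one congruence at a time:
  Start: x ≡ 5 (mod 17).
  Combine with x ≡ 10 (mod 19); new modulus lcm = 323.
    Write x = 5 + 17·t and substitute into x ≡ 10 (mod 19): 17·t ≡ 10 − 5 = 5 (mod 19).
    The inverse of 17 mod 19 is 9 (since 17·9 = 153 = 8·19 + 1), so t ≡ 9·5 = 45 ≡ 7 (mod 19).
    Then x = 5 + 17·7 = 124, valid modulo lcm(17, 19) = 323: x ≡ 124 (mod 323).
  Combine with x ≡ 1 (mod 13); new modulus lcm = 4199.
    Write x = 124 + 323·t and substitute into x ≡ 1 (mod 13): 323·t ≡ 1 − 124 = -123 (mod 13).
    Reduce coefficients mod 13: 11·t ≡ 7 (mod 13).
    The inverse of 11 mod 13 is 6 (since 11·6 = 66 = 5·13 + 1), so t ≡ 6·7 = 42 ≡ 3 (mod 13).
    Then x = 124 + 323·3 = 1093, valid modulo lcm(323, 13) = 4199: x ≡ 1093 (mod 4199).
  Combine with x ≡ 0 (mod 7); new modulus lcm = 29393.
    Write x = 1093 + 4199·t and substitute into x ≡ 0 (mod 7): 4199·t ≡ 0 − 1093 = -1093 (mod 7).
    Reduce coefficients mod 7: 6·t ≡ 6 (mod 7).
    The inverse of 6 mod 7 is 6 (since 6·6 = 36 = 5·7 + 1), so t ≡ 6·6 = 36 ≡ 1 (mod 7).
    Then x = 1093 + 4199·1 = 5292, valid modulo lcm(4199, 7) = 29393: x ≡ 5292 (mod 29393).
Verify against each original: 5292 mod 17 = 5, 5292 mod 19 = 10, 5292 mod 13 = 1, 5292 mod 7 = 0.

x ≡ 5292 (mod 29393).


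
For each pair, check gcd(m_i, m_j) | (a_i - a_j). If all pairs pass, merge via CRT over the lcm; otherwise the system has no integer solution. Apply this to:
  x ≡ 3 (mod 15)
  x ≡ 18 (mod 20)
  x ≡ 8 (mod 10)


Moduli 15, 20, 10 are not pairwise coprime, so CRT works modulo lcm(m_i) when all pairwise compatibility conditions hold.
Pairwise compatibility: gcd(m_i, m_j) must divide a_i - a_j for every pair.
Merge one congruence at a time:
  Start: x ≡ 3 (mod 15).
  Combine with x ≡ 18 (mod 20): gcd(15, 20) = 5; 18 - 3 = 15, which IS divisible by 5, so compatible.
    Write x = 3 + 15·t and substitute into x ≡ 18 (mod 20): 15·t ≡ 18 − 3 = 15 (mod 20).
    Divide the congruence (and modulus) by g = 5: 3·t ≡ 3 (mod 4).
    The inverse of 3 mod 4 is 3 (since 3·3 = 9 = 2·4 + 1), so t ≡ 3·3 = 9 ≡ 1 (mod 4).
    Then x = 3 + 15·1 = 18, valid modulo lcm(15, 20) = 60: x ≡ 18 (mod 60).
  Combine with x ≡ 8 (mod 10): gcd(60, 10) = 10; 8 - 18 = -10, which IS divisible by 10, so compatible.
    Write x = 18 + 60·t and substitute into x ≡ 8 (mod 10): 60·t ≡ 8 − 18 = -10 (mod 10).
    Divide the congruence (and modulus) by g = 10: 6·t ≡ -1 (mod 1).
    Modulo 1 every t works; take t = 0.
    Then x = 18 + 60·0 = 18, valid modulo lcm(60, 10) = 60: x ≡ 18 (mod 60).
Verify: 18 mod 15 = 3, 18 mod 20 = 18, 18 mod 10 = 8.

x ≡ 18 (mod 60).


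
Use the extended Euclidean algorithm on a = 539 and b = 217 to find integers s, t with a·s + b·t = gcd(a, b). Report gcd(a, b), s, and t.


Euclidean algorithm on (539, 217) — divide until remainder is 0:
  539 = 2 · 217 + 105
  217 = 2 · 105 + 7
  105 = 15 · 7 + 0
gcd(539, 217) = 7.
Track Bezout coefficients alongside the remainders: start with r₀ = 539 = a·1 + b·0 (s = 1, t = 0) and r₁ = 217 = a·0 + b·1 (s = 0, t = 1); each new remainder r_{k+1} = r_{k-1} − q_k·r_k inherits s_{k+1} = s_{k-1} − q_k·s_k, t_{k+1} = t_{k-1} − q_k·t_k, so r_k = a·s_k + b·t_k at every step:
  q = 2: r = 105, s = 1 − 2·0 = 1, t = 0 − 2·1 = -2  (check: 539·1 + 217·(-2) = 105)
  q = 2: r = 7, s = 0 − 2·1 = -2, t = 1 − 2·(-2) = 5  (check: 539·(-2) + 217·5 = 7)
The row with r = 7 (the gcd) gives the Bezout coefficients s = -2, t = 5.
Result: 539 · (-2) + 217 · (5) = 7.

gcd(539, 217) = 7; s = -2, t = 5 (check: 539·(-2) + 217·5 = 7).


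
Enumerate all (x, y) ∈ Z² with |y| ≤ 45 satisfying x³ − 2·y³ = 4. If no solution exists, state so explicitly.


The equation is x³ - 2y³ = 4. For fixed y, x³ = 2·y³ + 4, so a solution requires the RHS to be a perfect cube.
Strategy: iterate y from -45 to 45, compute RHS = 2·y³ + 4, and check whether it is a (positive or negative) perfect cube.
Check small values of y:
  y = 0: RHS = 4 is not a perfect cube.
  y = 1: RHS = 6 is not a perfect cube.
  y = -1: RHS = 2 is not a perfect cube.
  y = 2: RHS = 20 is not a perfect cube.
  y = -2: RHS = -12 is not a perfect cube.
  y = 3: RHS = 58 is not a perfect cube.
  y = -3: RHS = -50 is not a perfect cube.
Continuing the search up to |y| = 45 finds no solutions either.
No (x, y) in the scanned range satisfies the equation.

No integer solutions with |y| ≤ 45.


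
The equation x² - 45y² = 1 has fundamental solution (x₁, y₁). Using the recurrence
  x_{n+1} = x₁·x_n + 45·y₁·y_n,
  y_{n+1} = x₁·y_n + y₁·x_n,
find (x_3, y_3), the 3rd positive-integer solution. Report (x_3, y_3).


Step 1: Find the fundamental solution (x₁, y₁) of x² - 45y² = 1.
  Expand √45 as a continued fraction. a₀ = ⌊√45⌋ = 6; iterate m_{k+1} = d_k·a_k − m_k, d_{k+1} = (45 − m_{k+1}²)/d_k, a_{k+1} = ⌊(a₀ + m_{k+1})/d_{k+1}⌋ (starting m₀ = 0, d₀ = 1), with convergents p_k = a_k·p_{k-1} + p_{k-2}, q_k = a_k·q_{k-1} + q_{k-2} (p₋₁ = 1, q₋₁ = 0):
  k = 0: a₀ = 6; p₀/q₀ = 6/1; p₀² − 45·q₀² = 36 − 45 = -9.
  k = 1: m = 6, d = 9, a = ⌊(6 + 6)/9⌋ = 1; p/q = (1·6 + 1)/(1·1 + 0) = 7/1; p² − 45·q² = 49 − 45 = 4.
  k = 2: m = 3, d = 4, a = ⌊(6 + 3)/4⌋ = 2; p/q = (2·7 + 6)/(2·1 + 1) = 20/3; p² − 45·q² = 400 − 405 = -5.
  k = 3: m = 5, d = 5, a = ⌊(6 + 5)/5⌋ = 2; p/q = (2·20 + 7)/(2·3 + 1) = 47/7; p² − 45·q² = 2209 − 2205 = 4.
  k = 4: m = 5, d = 4, a = ⌊(6 + 5)/4⌋ = 2; p/q = (2·47 + 20)/(2·7 + 3) = 114/17; p² − 45·q² = 12996 − 13005 = -9.
  k = 5: m = 3, d = 9, a = ⌊(6 + 3)/9⌋ = 1; p/q = (1·114 + 47)/(1·17 + 7) = 161/24; p² − 45·q² = 25921 − 25920 = 1.
  The first convergent with p² − 45·q² = 1 gives the fundamental solution (x₁, y₁) = (161, 24).
Step 2: Apply the recurrence (x_{n+1}, y_{n+1}) = (x₁x_n + 45y₁y_n, x₁y_n + y₁x_n) repeatedly.
  From (x_1, y_1) = (161, 24): x_2 = 161·161 + 45·24·24 = 51841; y_2 = 161·24 + 24·161 = 7728.
  From (x_2, y_2) = (51841, 7728): x_3 = 161·51841 + 45·24·7728 = 16692641; y_3 = 161·7728 + 24·51841 = 2488392.
Step 3: Verify x_3² - 45·y_3² = 278644263554881 - 278644263554880 = 1 (should be 1). ✓

(x_1, y_1) = (161, 24); (x_3, y_3) = (16692641, 2488392).


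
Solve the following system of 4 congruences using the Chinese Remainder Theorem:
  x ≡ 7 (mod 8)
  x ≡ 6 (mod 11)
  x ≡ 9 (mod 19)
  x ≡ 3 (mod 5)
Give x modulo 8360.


Product of moduli M = 8 · 11 · 19 · 5 = 8360.
Merge one congruence at a time:
  Start: x ≡ 7 (mod 8).
  Combine with x ≡ 6 (mod 11); new modulus lcm = 88.
    Write x = 7 + 8·t and substitute into x ≡ 6 (mod 11): 8·t ≡ 6 − 7 = -1 (mod 11).
    Reduce coefficients mod 11: 8·t ≡ 10 (mod 11).
    The inverse of 8 mod 11 is 7 (since 8·7 = 56 = 5·11 + 1), so t ≡ 7·10 = 70 ≡ 4 (mod 11).
    Then x = 7 + 8·4 = 39, valid modulo lcm(8, 11) = 88: x ≡ 39 (mod 88).
  Combine with x ≡ 9 (mod 19); new modulus lcm = 1672.
    Write x = 39 + 88·t and substitute into x ≡ 9 (mod 19): 88·t ≡ 9 − 39 = -30 (mod 19).
    Reduce coefficients mod 19: 12·t ≡ 8 (mod 19).
    The inverse of 12 mod 19 is 8 (since 12·8 = 96 = 5·19 + 1), so t ≡ 8·8 = 64 ≡ 7 (mod 19).
    Then x = 39 + 88·7 = 655, valid modulo lcm(88, 19) = 1672: x ≡ 655 (mod 1672).
  Combine with x ≡ 3 (mod 5); new modulus lcm = 8360.
    Write x = 655 + 1672·t and substitute into x ≡ 3 (mod 5): 1672·t ≡ 3 − 655 = -652 (mod 5).
    Reduce coefficients mod 5: 2·t ≡ 3 (mod 5).
    The inverse of 2 mod 5 is 3 (since 2·3 = 6 = 1·5 + 1), so t ≡ 3·3 = 9 ≡ 4 (mod 5).
    Then x = 655 + 1672·4 = 7343, valid modulo lcm(1672, 5) = 8360: x ≡ 7343 (mod 8360).
Verify against each original: 7343 mod 8 = 7, 7343 mod 11 = 6, 7343 mod 19 = 9, 7343 mod 5 = 3.

x ≡ 7343 (mod 8360).


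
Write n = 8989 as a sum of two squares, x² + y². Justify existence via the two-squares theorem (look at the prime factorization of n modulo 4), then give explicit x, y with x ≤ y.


Step 1: Factor n = 8989 = 89 · 101.
Step 2: Check the mod-4 condition on each prime factor: 89 ≡ 1 (mod 4), exponent 1; 101 ≡ 1 (mod 4), exponent 1.
All primes ≡ 3 (mod 4) appear to even exponent (or don't appear), so by the two-squares theorem n IS expressible as a sum of two squares.
Step 3: Build a representation. Here n = 89 · 101 is a product of primes ≡ 1 (mod 4). Each prime p ≡ 1 (mod 4) is itself a sum of two squares; find a² by testing p − a² for a perfect square:
  89: 89 − 1² = 88, 89 − 2² = 85, 89 − 3² = 80, 89 − 4² = 73, 89 − 5² = 64 = 8² ⇒ 89 = 5² + 8².
  101: 101 − 1² = 100 = 10² ⇒ 101 = 1² + 10².
  Combine using the Brahmagupta–Fibonacci identity (a² + b²)(c² + d²) = (ac − bd)² + (ad + bc)² = (ac + bd)² + (ad − bc)²:
  89 · 101 = 8989: from (5² + 8²)(1² + 10²), take (5·1 − 8·10, 5·10 + 8·1) = (5 − 80, 50 + 8) = (-75, 58); dropping signs (only squares matter) gives (75, 58); check 75² + 58² = 5625 + 3364 = 8989 ✓.
Step 4: Order so x ≤ y and verify: 58² + 75² = 3364 + 5625 = 8989 = n. ✓

n = 8989 = 58² + 75² (one valid representation with x ≤ y).


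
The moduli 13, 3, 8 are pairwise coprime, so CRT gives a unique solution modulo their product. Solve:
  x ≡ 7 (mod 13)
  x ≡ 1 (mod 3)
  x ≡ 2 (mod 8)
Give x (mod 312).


Moduli 13, 3, 8 are pairwise coprime; by CRT there is a unique solution modulo M = 13 · 3 · 8 = 312.
Solve pairwise, accumulating the modulus:
  Start with x ≡ 7 (mod 13).
  Combine with x ≡ 1 (mod 3): since gcd(13, 3) = 1, we get a unique residue mod 39.
    Write x = 7 + 13·t and substitute into x ≡ 1 (mod 3): 13·t ≡ 1 − 7 = -6 (mod 3).
    Reduce coefficients mod 3: 1·t ≡ 0 (mod 3).
    So t ≡ 0 (mod 3).
    Then x = 7 + 13·0 = 7, valid modulo lcm(13, 3) = 39: x ≡ 7 (mod 39).
  Combine with x ≡ 2 (mod 8): since gcd(39, 8) = 1, we get a unique residue mod 312.
    Write x = 7 + 39·t and substitute into x ≡ 2 (mod 8): 39·t ≡ 2 − 7 = -5 (mod 8).
    Reduce coefficients mod 8: 7·t ≡ 3 (mod 8).
    The inverse of 7 mod 8 is 7 (since 7·7 = 49 = 6·8 + 1), so t ≡ 7·3 = 21 ≡ 5 (mod 8).
    Then x = 7 + 39·5 = 202, valid modulo lcm(39, 8) = 312: x ≡ 202 (mod 312).
Verify: 202 mod 13 = 7 ✓, 202 mod 3 = 1 ✓, 202 mod 8 = 2 ✓.

x ≡ 202 (mod 312).


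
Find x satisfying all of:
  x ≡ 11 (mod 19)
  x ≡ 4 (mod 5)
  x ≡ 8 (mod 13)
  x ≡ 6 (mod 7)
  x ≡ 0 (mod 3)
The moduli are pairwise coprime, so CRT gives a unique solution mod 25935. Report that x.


Product of moduli M = 19 · 5 · 13 · 7 · 3 = 25935.
Merge one congruence at a time:
  Start: x ≡ 11 (mod 19).
  Combine with x ≡ 4 (mod 5); new modulus lcm = 95.
    Write x = 11 + 19·t and substitute into x ≡ 4 (mod 5): 19·t ≡ 4 − 11 = -7 (mod 5).
    Reduce coefficients mod 5: 4·t ≡ 3 (mod 5).
    The inverse of 4 mod 5 is 4 (since 4·4 = 16 = 3·5 + 1), so t ≡ 4·3 = 12 ≡ 2 (mod 5).
    Then x = 11 + 19·2 = 49, valid modulo lcm(19, 5) = 95: x ≡ 49 (mod 95).
  Combine with x ≡ 8 (mod 13); new modulus lcm = 1235.
    Write x = 49 + 95·t and substitute into x ≡ 8 (mod 13): 95·t ≡ 8 − 49 = -41 (mod 13).
    Reduce coefficients mod 13: 4·t ≡ 11 (mod 13).
    The inverse of 4 mod 13 is 10 (since 4·10 = 40 = 3·13 + 1), so t ≡ 10·11 = 110 ≡ 6 (mod 13).
    Then x = 49 + 95·6 = 619, valid modulo lcm(95, 13) = 1235: x ≡ 619 (mod 1235).
  Combine with x ≡ 6 (mod 7); new modulus lcm = 8645.
    Write x = 619 + 1235·t and substitute into x ≡ 6 (mod 7): 1235·t ≡ 6 − 619 = -613 (mod 7).
    Reduce coefficients mod 7: 3·t ≡ 3 (mod 7).
    The inverse of 3 mod 7 is 5 (since 3·5 = 15 = 2·7 + 1), so t ≡ 5·3 = 15 ≡ 1 (mod 7).
    Then x = 619 + 1235·1 = 1854, valid modulo lcm(1235, 7) = 8645: x ≡ 1854 (mod 8645).
  Combine with x ≡ 0 (mod 3); new modulus lcm = 25935.
    Write x = 1854 + 8645·t and substitute into x ≡ 0 (mod 3): 8645·t ≡ 0 − 1854 = -1854 (mod 3).
    Reduce coefficients mod 3: 2·t ≡ 0 (mod 3).
    The inverse of 2 mod 3 is 2 (since 2·2 = 4 = 1·3 + 1), so t ≡ 2·0 = 0 ≡ 0 (mod 3).
    Then x = 1854 + 8645·0 = 1854, valid modulo lcm(8645, 3) = 25935: x ≡ 1854 (mod 25935).
Verify against each original: 1854 mod 19 = 11, 1854 mod 5 = 4, 1854 mod 13 = 8, 1854 mod 7 = 6, 1854 mod 3 = 0.

x ≡ 1854 (mod 25935).


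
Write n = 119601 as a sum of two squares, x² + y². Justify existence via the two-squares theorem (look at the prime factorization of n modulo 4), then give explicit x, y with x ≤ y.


Step 1: Factor n = 119601 = 3^2 · 97 · 137.
Step 2: Check the mod-4 condition on each prime factor: 3 ≡ 3 (mod 4), exponent 2 (must be even); 97 ≡ 1 (mod 4), exponent 1; 137 ≡ 1 (mod 4), exponent 1.
All primes ≡ 3 (mod 4) appear to even exponent (or don't appear), so by the two-squares theorem n IS expressible as a sum of two squares.
Step 3: Build a representation. Group n = k² · m with k = 3 and m = 97 · 137 = 13289 (a product of primes ≡ 1 (mod 4)); a representation of m scales to one of n via (k·x)² + (k·y)² = k²(x² + y²). Each prime p ≡ 1 (mod 4) is itself a sum of two squares; find a² by testing p − a² for a perfect square:
  97: 97 − 1² = 96, 97 − 2² = 93, 97 − 3² = 88, 97 − 4² = 81 = 9² ⇒ 97 = 4² + 9².
  137: 137 − 1² = 136, 137 − 2² = 133, 137 − 3² = 128, 137 − 4² = 121 = 11² ⇒ 137 = 4² + 11².
  Combine using the Brahmagupta–Fibonacci identity (a² + b²)(c² + d²) = (ac − bd)² + (ad + bc)² = (ac + bd)² + (ad − bc)²:
  97 · 137 = 13289: from (4² + 9²)(4² + 11²), take (4·4 − 9·11, 4·11 + 9·4) = (16 − 99, 44 + 36) = (-83, 80); dropping signs (only squares matter) gives (83, 80); check 83² + 80² = 6889 + 6400 = 13289 ✓.
  Scale by k = 3: (3·83, 3·80) = (249, 240).
Step 4: Order so x ≤ y and verify: 240² + 249² = 57600 + 62001 = 119601 = n. ✓

n = 119601 = 240² + 249² (one valid representation with x ≤ y).


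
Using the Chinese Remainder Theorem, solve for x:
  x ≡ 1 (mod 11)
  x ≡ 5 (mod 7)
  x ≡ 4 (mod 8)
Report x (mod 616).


Moduli 11, 7, 8 are pairwise coprime; by CRT there is a unique solution modulo M = 11 · 7 · 8 = 616.
Solve pairwise, accumulating the modulus:
  Start with x ≡ 1 (mod 11).
  Combine with x ≡ 5 (mod 7): since gcd(11, 7) = 1, we get a unique residue mod 77.
    Write x = 1 + 11·t and substitute into x ≡ 5 (mod 7): 11·t ≡ 5 − 1 = 4 (mod 7).
    Reduce coefficients mod 7: 4·t ≡ 4 (mod 7).
    The inverse of 4 mod 7 is 2 (since 4·2 = 8 = 1·7 + 1), so t ≡ 2·4 = 8 ≡ 1 (mod 7).
    Then x = 1 + 11·1 = 12, valid modulo lcm(11, 7) = 77: x ≡ 12 (mod 77).
  Combine with x ≡ 4 (mod 8): since gcd(77, 8) = 1, we get a unique residue mod 616.
    Write x = 12 + 77·t and substitute into x ≡ 4 (mod 8): 77·t ≡ 4 − 12 = -8 (mod 8).
    Reduce coefficients mod 8: 5·t ≡ 0 (mod 8).
    The inverse of 5 mod 8 is 5 (since 5·5 = 25 = 3·8 + 1), so t ≡ 5·0 = 0 ≡ 0 (mod 8).
    Then x = 12 + 77·0 = 12, valid modulo lcm(77, 8) = 616: x ≡ 12 (mod 616).
Verify: 12 mod 11 = 1 ✓, 12 mod 7 = 5 ✓, 12 mod 8 = 4 ✓.

x ≡ 12 (mod 616).


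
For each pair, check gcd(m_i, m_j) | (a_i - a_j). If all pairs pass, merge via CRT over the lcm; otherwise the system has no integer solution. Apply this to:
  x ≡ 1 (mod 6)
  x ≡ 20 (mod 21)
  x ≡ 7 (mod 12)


Moduli 6, 21, 12 are not pairwise coprime, so CRT works modulo lcm(m_i) when all pairwise compatibility conditions hold.
Pairwise compatibility: gcd(m_i, m_j) must divide a_i - a_j for every pair.
Merge one congruence at a time:
  Start: x ≡ 1 (mod 6).
  Combine with x ≡ 20 (mod 21): gcd(6, 21) = 3, and 20 - 1 = 19 is NOT divisible by 3.
    ⇒ system is inconsistent (no integer solution).

No solution (the system is inconsistent).


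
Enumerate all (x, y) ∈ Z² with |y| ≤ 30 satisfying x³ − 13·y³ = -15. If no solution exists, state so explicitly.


The equation is x³ - 13y³ = -15. For fixed y, x³ = 13·y³ − 15, so a solution requires the RHS to be a perfect cube.
Strategy: iterate y from -30 to 30, compute RHS = 13·y³ − 15, and check whether it is a (positive or negative) perfect cube.
Check small values of y:
  y = 0: RHS = -15 is not a perfect cube.
  y = 1: RHS = -2 is not a perfect cube.
  y = -1: RHS = -28 is not a perfect cube.
  y = 2: RHS = 89 is not a perfect cube.
  y = -2: RHS = -119 is not a perfect cube.
  y = 3: RHS = 336 is not a perfect cube.
  y = -3: RHS = -366 is not a perfect cube.
Continuing the search up to |y| = 30 finds no solutions either.
No (x, y) in the scanned range satisfies the equation.

No integer solutions with |y| ≤ 30.
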